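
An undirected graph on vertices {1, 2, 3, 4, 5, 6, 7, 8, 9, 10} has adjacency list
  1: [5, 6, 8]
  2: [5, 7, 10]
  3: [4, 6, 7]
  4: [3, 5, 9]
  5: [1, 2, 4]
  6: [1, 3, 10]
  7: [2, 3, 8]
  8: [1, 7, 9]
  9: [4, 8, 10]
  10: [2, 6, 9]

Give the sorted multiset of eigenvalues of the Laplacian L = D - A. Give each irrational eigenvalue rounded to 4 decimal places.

[0, 2, 2, 2, 2, 2, 5, 5, 5, 5]

Reading degrees in the order [1, 2, 3, 4, 5, 6, 7, 8, 9, 10] gives [3, 3, 3, 3, 3, 3, 3, 3, 3, 3]; set D = diag(3, 3, 3, 3, 3, 3, 3, 3, 3, 3) and form L = D - A. Diagonalising L (or applying a numerical eigensolver to the 10x10 matrix) gives the spectrum above. The largest eigenvalue, 5, is at most the vertex count 10.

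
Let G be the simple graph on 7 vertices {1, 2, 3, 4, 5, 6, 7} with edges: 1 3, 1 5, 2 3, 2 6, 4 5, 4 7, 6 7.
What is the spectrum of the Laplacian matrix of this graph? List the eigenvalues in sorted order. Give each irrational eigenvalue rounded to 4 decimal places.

Each diagonal entry of L is the vertex degree and each off-diagonal entry is -1 where an edge is present, 0 otherwise; in the order [1, 2, 3, 4, 5, 6, 7] the diagonal is [2, 2, 2, 2, 2, 2, 2]. The multiplicity of 0 as a Laplacian eigenvalue equals the number of connected components. The single zero eigenvalue shows the graph is connected. The eigenvalues sum to 14, which equals trace(L) = 2|E|.

[0, 0.7530, 0.7530, 2.4450, 2.4450, 3.8019, 3.8019]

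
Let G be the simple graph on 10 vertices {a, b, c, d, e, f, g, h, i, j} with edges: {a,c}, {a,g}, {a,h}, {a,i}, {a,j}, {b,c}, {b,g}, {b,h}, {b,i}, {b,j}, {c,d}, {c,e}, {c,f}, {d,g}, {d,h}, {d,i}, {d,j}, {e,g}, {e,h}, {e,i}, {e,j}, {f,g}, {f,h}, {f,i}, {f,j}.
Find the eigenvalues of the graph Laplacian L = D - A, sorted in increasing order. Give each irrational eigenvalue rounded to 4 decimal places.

With the vertex order [a, b, c, d, e, f, g, h, i, j], the degrees are [5, 5, 5, 5, 5, 5, 5, 5, 5, 5], giving D = diag(5, 5, 5, 5, 5, 5, 5, 5, 5, 5) and L = D - A. Diagonalising L (or applying a numerical eigensolver to the 10x10 matrix) gives the spectrum above. The single zero eigenvalue shows the graph is connected. By the matrix-tree theorem the graph has (1/10) * product of the nonzero eigenvalues = 390625 spanning trees.

[0, 5, 5, 5, 5, 5, 5, 5, 5, 10]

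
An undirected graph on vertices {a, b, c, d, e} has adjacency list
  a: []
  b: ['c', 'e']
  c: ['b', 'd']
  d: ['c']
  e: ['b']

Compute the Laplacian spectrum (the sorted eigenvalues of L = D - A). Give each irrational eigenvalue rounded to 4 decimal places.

With the vertex order [a, b, c, d, e], the degrees are [0, 2, 2, 1, 1], giving D = diag(0, 2, 2, 1, 1) and L = D - A. The multiplicity of 0 as a Laplacian eigenvalue equals the number of connected components. The 2 zero eigenvalues correspond to the 2 connected components.

[0, 0, 0.5858, 2, 3.4142]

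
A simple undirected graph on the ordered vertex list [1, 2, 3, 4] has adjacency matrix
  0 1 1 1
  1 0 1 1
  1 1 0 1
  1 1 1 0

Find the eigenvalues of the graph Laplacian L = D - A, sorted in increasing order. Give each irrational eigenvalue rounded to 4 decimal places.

[0, 4, 4, 4]

Each diagonal entry of L is the vertex degree and each off-diagonal entry is -1 where an edge is present, 0 otherwise; in the order [1, 2, 3, 4] the diagonal is [3, 3, 3, 3]. Diagonalising L (or applying a numerical eigensolver to the 4x4 matrix) gives the spectrum above. The single zero eigenvalue shows the graph is connected. By the matrix-tree theorem the graph has (1/4) * product of the nonzero eigenvalues = 16 spanning trees.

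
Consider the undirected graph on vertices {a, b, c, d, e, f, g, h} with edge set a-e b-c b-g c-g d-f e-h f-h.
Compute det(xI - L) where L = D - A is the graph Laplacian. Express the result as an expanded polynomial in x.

Each diagonal entry of L is the vertex degree and each off-diagonal entry is -1 where an edge is present, 0 otherwise; in the order [a, b, c, d, e, f, g, h] the diagonal is [1, 2, 2, 1, 2, 2, 2, 2]. Computing det(xI - L) by cofactor expansion (or equivalently via sum-over-permutations) gives x^8 - 14x^7 + 78x^6 - 218x^5 + 314x^4 - 210x^3 + 45x^2. Since p(0) = det(-L) = 0, x divides p(x). There are 2 zeros in the spectrum, matching the 2 components.

x^8 - 14x^7 + 78x^6 - 218x^5 + 314x^4 - 210x^3 + 45x^2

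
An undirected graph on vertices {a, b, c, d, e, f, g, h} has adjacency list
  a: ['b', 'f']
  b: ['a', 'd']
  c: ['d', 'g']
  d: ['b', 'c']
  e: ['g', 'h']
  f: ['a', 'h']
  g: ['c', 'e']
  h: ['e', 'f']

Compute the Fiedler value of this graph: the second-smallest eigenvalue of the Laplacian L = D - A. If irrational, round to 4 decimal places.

0.5858

With the vertex order [a, b, c, d, e, f, g, h], the degrees are [2, 2, 2, 2, 2, 2, 2, 2], giving D = diag(2, 2, 2, 2, 2, 2, 2, 2) and L = D - A. The sorted Laplacian eigenvalues are [0, 0.5858, 0.5858, 2, 2, 3.4142, 3.4142, 4]; the algebraic connectivity is the second entry, 0.5858.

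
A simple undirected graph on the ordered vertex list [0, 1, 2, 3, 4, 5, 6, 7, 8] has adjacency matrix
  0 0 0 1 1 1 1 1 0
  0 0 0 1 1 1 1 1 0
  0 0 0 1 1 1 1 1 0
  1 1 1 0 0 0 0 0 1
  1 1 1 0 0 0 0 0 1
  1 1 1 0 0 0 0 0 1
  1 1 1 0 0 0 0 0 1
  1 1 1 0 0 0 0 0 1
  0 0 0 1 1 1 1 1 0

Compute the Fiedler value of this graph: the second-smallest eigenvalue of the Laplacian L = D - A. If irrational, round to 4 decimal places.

4

Each diagonal entry of L is the vertex degree and each off-diagonal entry is -1 where an edge is present, 0 otherwise; in the order [0, 1, 2, 3, 4, 5, 6, 7, 8] the diagonal is [5, 5, 5, 4, 4, 4, 4, 4, 5]. The smallest Laplacian eigenvalue is always 0. The next one, lambda_2 = 4, measures how hard the graph is to disconnect: larger values mean better connectivity. The eigenvalues sum to 40, which equals trace(L) = 2|E|.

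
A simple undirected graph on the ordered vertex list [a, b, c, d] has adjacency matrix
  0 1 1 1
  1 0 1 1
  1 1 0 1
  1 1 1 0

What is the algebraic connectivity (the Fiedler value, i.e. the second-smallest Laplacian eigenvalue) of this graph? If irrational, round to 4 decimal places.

With the vertex order [a, b, c, d], the degrees are [3, 3, 3, 3], giving D = diag(3, 3, 3, 3) and L = D - A. The smallest Laplacian eigenvalue is always 0. The next one, lambda_2 = 4, measures how hard the graph is to disconnect: larger values mean better connectivity. The largest eigenvalue, 4, is at most the vertex count 4. There is one zero in the spectrum, matching the 1 component.

4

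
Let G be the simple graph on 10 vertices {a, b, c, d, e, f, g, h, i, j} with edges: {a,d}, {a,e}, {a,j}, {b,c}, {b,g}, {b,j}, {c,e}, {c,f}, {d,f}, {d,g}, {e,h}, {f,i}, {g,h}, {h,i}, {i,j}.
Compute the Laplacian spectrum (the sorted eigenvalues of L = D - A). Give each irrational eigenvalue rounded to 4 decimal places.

[0, 2, 2, 2, 2, 2, 5, 5, 5, 5]

Each diagonal entry of L is the vertex degree and each off-diagonal entry is -1 where an edge is present, 0 otherwise; in the order [a, b, c, d, e, f, g, h, i, j] the diagonal is [3, 3, 3, 3, 3, 3, 3, 3, 3, 3]. Diagonalising L (or applying a numerical eigensolver to the 10x10 matrix) gives the spectrum above. The single zero eigenvalue shows the graph is connected. The eigenvalues sum to 30, which equals trace(L) = 2|E|.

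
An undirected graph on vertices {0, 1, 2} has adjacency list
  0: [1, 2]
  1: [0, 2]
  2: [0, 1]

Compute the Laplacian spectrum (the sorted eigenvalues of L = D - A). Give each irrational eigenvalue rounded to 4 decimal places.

With the vertex order [0, 1, 2], the degrees are [2, 2, 2], giving D = diag(2, 2, 2) and L = D - A. Diagonalising L (or applying a numerical eigensolver to the 3x3 matrix) gives the spectrum above. The single zero eigenvalue shows the graph is connected.

[0, 3, 3]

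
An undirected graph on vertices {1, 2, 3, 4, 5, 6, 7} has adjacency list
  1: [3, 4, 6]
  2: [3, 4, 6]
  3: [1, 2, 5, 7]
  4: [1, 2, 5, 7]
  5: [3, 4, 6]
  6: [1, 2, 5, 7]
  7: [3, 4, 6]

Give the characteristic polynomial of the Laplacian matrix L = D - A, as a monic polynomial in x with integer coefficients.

Reading degrees in the order [1, 2, 3, 4, 5, 6, 7] gives [3, 3, 4, 4, 3, 4, 3]; set D = diag(3, 3, 4, 4, 3, 4, 3) and form L = D - A. L has integer entries, so p(x) = det(xI - L) has integer coefficients. Expanding the determinant yields x^7 - 24x^6 + 234x^5 - 1192x^4 + 3357x^3 - 4968x^2 + 3024x. Since p(0) = det(-L) = 0, x divides p(x).

x^7 - 24x^6 + 234x^5 - 1192x^4 + 3357x^3 - 4968x^2 + 3024x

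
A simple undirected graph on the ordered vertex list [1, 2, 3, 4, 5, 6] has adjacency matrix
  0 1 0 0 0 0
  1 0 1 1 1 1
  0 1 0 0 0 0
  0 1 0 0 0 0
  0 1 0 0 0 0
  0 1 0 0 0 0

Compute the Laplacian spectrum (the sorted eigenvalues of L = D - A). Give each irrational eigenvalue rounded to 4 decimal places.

With the vertex order [1, 2, 3, 4, 5, 6], the degrees are [1, 5, 1, 1, 1, 1], giving D = diag(1, 5, 1, 1, 1, 1) and L = D - A. Since every row of L sums to 0, the all-ones vector is in the kernel and 0 is an eigenvalue. The single zero eigenvalue shows the graph is connected. There is one zero in the spectrum, matching the 1 component.

[0, 1, 1, 1, 1, 6]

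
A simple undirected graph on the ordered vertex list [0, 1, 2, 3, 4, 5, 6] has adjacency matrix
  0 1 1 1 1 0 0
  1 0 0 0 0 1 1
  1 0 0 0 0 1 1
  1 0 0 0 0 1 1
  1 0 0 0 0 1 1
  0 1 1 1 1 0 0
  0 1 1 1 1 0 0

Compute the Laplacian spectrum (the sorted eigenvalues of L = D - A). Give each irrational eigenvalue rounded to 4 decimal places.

Each diagonal entry of L is the vertex degree and each off-diagonal entry is -1 where an edge is present, 0 otherwise; in the order [0, 1, 2, 3, 4, 5, 6] the diagonal is [4, 3, 3, 3, 3, 4, 4]. Since every row of L sums to 0, the all-ones vector is in the kernel and 0 is an eigenvalue. By the matrix-tree theorem the graph has (1/7) * product of the nonzero eigenvalues = 432 spanning trees.

[0, 3, 3, 3, 4, 4, 7]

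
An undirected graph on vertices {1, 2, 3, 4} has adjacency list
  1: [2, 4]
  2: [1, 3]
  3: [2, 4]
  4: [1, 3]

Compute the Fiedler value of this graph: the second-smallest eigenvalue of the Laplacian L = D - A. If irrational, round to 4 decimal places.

2

With the vertex order [1, 2, 3, 4], the degrees are [2, 2, 2, 2], giving D = diag(2, 2, 2, 2) and L = D - A. Computing the eigenvalues of L and sorting gives [0, 2, 2, 4]. The Fiedler value lambda_2 = 2 is strictly positive, so the graph is connected. The eigenvalues sum to 8, which equals trace(L) = 2|E|.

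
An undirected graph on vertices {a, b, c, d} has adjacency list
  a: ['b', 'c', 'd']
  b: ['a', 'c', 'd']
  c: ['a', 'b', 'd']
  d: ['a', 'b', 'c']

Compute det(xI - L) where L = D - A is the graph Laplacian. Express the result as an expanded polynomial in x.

x^4 - 12x^3 + 48x^2 - 64x

Reading degrees in the order [a, b, c, d] gives [3, 3, 3, 3]; set D = diag(3, 3, 3, 3) and form L = D - A. L has integer entries, so p(x) = det(xI - L) has integer coefficients. Expanding the determinant yields x^4 - 12x^3 + 48x^2 - 64x. The coefficient of x^3 equals -trace(L) = -12, matching the sum of degrees. The largest eigenvalue, 4, is at most the vertex count 4. There is one zero in the spectrum, matching the 1 component.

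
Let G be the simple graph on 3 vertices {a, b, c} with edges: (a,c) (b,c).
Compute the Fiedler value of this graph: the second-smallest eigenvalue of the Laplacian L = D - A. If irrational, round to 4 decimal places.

1

Each diagonal entry of L is the vertex degree and each off-diagonal entry is -1 where an edge is present, 0 otherwise; in the order [a, b, c] the diagonal is [1, 1, 2]. The smallest Laplacian eigenvalue is always 0. The next one, lambda_2 = 1, measures how hard the graph is to disconnect: larger values mean better connectivity. The eigenvalues sum to 4, which equals trace(L) = 2|E|.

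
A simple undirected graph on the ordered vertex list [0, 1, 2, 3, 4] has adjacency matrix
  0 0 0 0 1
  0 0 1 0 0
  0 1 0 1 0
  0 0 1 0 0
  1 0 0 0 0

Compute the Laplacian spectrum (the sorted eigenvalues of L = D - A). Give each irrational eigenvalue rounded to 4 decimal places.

With the vertex order [0, 1, 2, 3, 4], the degrees are [1, 1, 2, 1, 1], giving D = diag(1, 1, 2, 1, 1) and L = D - A. The multiplicity of 0 as a Laplacian eigenvalue equals the number of connected components. The 2 zero eigenvalues correspond to the 2 connected components.

[0, 0, 1, 2, 3]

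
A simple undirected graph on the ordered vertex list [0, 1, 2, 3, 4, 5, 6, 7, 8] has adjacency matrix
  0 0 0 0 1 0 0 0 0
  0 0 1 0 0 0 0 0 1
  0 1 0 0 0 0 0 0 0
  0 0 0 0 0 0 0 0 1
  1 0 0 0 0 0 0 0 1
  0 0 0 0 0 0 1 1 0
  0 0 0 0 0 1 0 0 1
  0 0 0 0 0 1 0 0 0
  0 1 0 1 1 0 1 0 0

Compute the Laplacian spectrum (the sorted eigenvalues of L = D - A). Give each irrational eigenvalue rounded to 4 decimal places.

[0, 0.2398, 0.3820, 0.7199, 1.4240, 2.2032, 2.6180, 3.1692, 5.2439]

Each diagonal entry of L is the vertex degree and each off-diagonal entry is -1 where an edge is present, 0 otherwise; in the order [0, 1, 2, 3, 4, 5, 6, 7, 8] the diagonal is [1, 2, 1, 1, 2, 2, 2, 1, 4]. Since every row of L sums to 0, the all-ones vector is in the kernel and 0 is an eigenvalue. The single zero eigenvalue shows the graph is connected. The largest eigenvalue, 5.2439, is at most the vertex count 9. The eigenvalues sum to 16, which equals trace(L) = 2|E|.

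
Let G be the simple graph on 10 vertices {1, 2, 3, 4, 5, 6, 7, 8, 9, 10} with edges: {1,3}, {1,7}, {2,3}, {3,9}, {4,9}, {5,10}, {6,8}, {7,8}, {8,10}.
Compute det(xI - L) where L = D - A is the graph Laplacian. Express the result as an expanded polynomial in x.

With the vertex order [1, 2, 3, 4, 5, 6, 7, 8, 9, 10], the degrees are [2, 1, 3, 1, 1, 1, 2, 3, 2, 2], giving D = diag(2, 1, 3, 1, 1, 1, 2, 3, 2, 2) and L = D - A. L has integer entries, so p(x) = det(xI - L) has integer coefficients. Expanding the determinant yields x^10 - 18x^9 + 134x^8 - 536x^7 + 1254x^6 - 1752x^5 + 1434x^4 - 648x^3 + 141x^2 - 10x. The constant term is 0 because L is singular (the all-ones vector lies in its kernel). The eigenvalues sum to 18, which equals trace(L) = 2|E|.

x^10 - 18x^9 + 134x^8 - 536x^7 + 1254x^6 - 1752x^5 + 1434x^4 - 648x^3 + 141x^2 - 10x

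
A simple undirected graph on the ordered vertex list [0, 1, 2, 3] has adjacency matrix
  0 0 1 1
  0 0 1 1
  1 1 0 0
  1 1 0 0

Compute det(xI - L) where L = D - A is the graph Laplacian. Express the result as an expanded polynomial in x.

Each diagonal entry of L is the vertex degree and each off-diagonal entry is -1 where an edge is present, 0 otherwise; in the order [0, 1, 2, 3] the diagonal is [2, 2, 2, 2]. L has integer entries, so p(x) = det(xI - L) has integer coefficients. Expanding the determinant yields x^4 - 8x^3 + 20x^2 - 16x. The coefficient of x^3 equals -trace(L) = -8, matching the sum of degrees. The largest eigenvalue, 4, is at most the vertex count 4.

x^4 - 8x^3 + 20x^2 - 16x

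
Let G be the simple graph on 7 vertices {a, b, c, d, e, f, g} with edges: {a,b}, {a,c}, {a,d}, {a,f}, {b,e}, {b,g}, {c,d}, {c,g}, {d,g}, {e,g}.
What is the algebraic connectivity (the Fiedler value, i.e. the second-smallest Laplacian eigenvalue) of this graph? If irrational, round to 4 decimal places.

0.8226

Each diagonal entry of L is the vertex degree and each off-diagonal entry is -1 where an edge is present, 0 otherwise; in the order [a, b, c, d, e, f, g] the diagonal is [4, 3, 3, 3, 2, 1, 4]. The sorted Laplacian eigenvalues are [0, 0.8226, 1.5858, 3.3216, 4, 4.4142, 5.8558]; the algebraic connectivity is the second entry, 0.8226. The largest eigenvalue, 5.8558, is at most the vertex count 7.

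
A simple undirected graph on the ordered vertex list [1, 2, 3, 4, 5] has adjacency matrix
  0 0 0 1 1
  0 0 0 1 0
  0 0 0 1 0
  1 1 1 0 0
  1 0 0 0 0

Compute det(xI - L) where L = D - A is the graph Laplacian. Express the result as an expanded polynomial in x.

x^5 - 8x^4 + 20x^3 - 18x^2 + 5x

Reading degrees in the order [1, 2, 3, 4, 5] gives [2, 1, 1, 3, 1]; set D = diag(2, 1, 1, 3, 1) and form L = D - A. L has integer entries, so p(x) = det(xI - L) has integer coefficients. Expanding the determinant yields x^5 - 8x^4 + 20x^3 - 18x^2 + 5x. The constant term is 0 because L is singular (the all-ones vector lies in its kernel). The largest eigenvalue, 4.1701, is at most the vertex count 5. There is one zero in the spectrum, matching the 1 component.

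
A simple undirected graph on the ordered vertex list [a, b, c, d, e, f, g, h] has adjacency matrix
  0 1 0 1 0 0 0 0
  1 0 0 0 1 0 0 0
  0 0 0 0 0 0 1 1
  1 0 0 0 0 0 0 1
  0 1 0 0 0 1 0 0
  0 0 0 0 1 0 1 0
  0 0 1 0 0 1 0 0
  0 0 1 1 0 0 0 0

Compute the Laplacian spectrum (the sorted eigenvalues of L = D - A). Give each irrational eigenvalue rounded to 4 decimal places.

Reading degrees in the order [a, b, c, d, e, f, g, h] gives [2, 2, 2, 2, 2, 2, 2, 2]; set D = diag(2, 2, 2, 2, 2, 2, 2, 2) and form L = D - A. Since every row of L sums to 0, the all-ones vector is in the kernel and 0 is an eigenvalue. The single zero eigenvalue shows the graph is connected. There is one zero in the spectrum, matching the 1 component. By the matrix-tree theorem the graph has (1/8) * product of the nonzero eigenvalues = 8 spanning trees.

[0, 0.5858, 0.5858, 2, 2, 3.4142, 3.4142, 4]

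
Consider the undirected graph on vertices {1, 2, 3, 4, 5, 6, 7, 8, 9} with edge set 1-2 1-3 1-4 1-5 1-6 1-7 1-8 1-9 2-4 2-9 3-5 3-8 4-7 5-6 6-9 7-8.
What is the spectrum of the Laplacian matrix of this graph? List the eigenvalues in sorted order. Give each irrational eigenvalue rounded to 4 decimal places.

Reading degrees in the order [1, 2, 3, 4, 5, 6, 7, 8, 9] gives [8, 3, 3, 3, 3, 3, 3, 3, 3]; set D = diag(8, 3, 3, 3, 3, 3, 3, 3, 3) and form L = D - A. The multiplicity of 0 as a Laplacian eigenvalue equals the number of connected components.

[0, 1.5858, 1.5858, 3, 3, 4.4142, 4.4142, 5, 9]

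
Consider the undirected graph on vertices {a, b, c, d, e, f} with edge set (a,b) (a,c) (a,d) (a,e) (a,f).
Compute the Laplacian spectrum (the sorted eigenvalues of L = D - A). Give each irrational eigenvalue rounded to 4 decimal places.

[0, 1, 1, 1, 1, 6]

With the vertex order [a, b, c, d, e, f], the degrees are [5, 1, 1, 1, 1, 1], giving D = diag(5, 1, 1, 1, 1, 1) and L = D - A. L is symmetric positive semidefinite, so every eigenvalue is real and nonnegative. The eigenvalues sum to 10, which equals trace(L) = 2|E|.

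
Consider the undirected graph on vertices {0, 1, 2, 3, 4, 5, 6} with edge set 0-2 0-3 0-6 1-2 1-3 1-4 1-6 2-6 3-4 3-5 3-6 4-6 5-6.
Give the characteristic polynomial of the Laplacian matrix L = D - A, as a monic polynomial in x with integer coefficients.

x^7 - 26x^6 + 271x^5 - 1444x^4 + 4135x^3 - 6020x^2 + 3479x

With the vertex order [0, 1, 2, 3, 4, 5, 6], the degrees are [3, 4, 3, 5, 3, 2, 6], giving D = diag(3, 4, 3, 5, 3, 2, 6) and L = D - A. Computing det(xI - L) by cofactor expansion (or equivalently via sum-over-permutations) gives x^7 - 26x^6 + 271x^5 - 1444x^4 + 4135x^3 - 6020x^2 + 3479x. The coefficient of x^6 equals -trace(L) = -26, matching the sum of degrees. There is one zero in the spectrum, matching the 1 component.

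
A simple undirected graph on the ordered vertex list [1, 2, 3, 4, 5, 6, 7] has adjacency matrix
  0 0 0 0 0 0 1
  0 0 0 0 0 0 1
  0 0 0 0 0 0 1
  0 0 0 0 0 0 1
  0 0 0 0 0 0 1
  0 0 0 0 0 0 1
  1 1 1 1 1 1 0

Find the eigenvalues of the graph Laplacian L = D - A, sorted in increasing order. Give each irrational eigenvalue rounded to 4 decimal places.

[0, 1, 1, 1, 1, 1, 7]

With the vertex order [1, 2, 3, 4, 5, 6, 7], the degrees are [1, 1, 1, 1, 1, 1, 6], giving D = diag(1, 1, 1, 1, 1, 1, 6) and L = D - A. The multiplicity of 0 as a Laplacian eigenvalue equals the number of connected components. The eigenvalues sum to 12, which equals trace(L) = 2|E|. There is one zero in the spectrum, matching the 1 component.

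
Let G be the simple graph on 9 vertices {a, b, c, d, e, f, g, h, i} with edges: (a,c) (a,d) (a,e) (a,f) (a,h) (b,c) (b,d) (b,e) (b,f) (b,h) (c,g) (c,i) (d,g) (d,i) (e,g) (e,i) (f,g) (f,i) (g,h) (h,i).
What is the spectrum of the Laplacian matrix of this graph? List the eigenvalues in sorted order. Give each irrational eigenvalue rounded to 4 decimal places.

Each diagonal entry of L is the vertex degree and each off-diagonal entry is -1 where an edge is present, 0 otherwise; in the order [a, b, c, d, e, f, g, h, i] the diagonal is [5, 5, 4, 4, 4, 4, 5, 4, 5]. The multiplicity of 0 as a Laplacian eigenvalue equals the number of connected components. The eigenvalues sum to 40, which equals trace(L) = 2|E|.

[0, 4, 4, 4, 4, 5, 5, 5, 9]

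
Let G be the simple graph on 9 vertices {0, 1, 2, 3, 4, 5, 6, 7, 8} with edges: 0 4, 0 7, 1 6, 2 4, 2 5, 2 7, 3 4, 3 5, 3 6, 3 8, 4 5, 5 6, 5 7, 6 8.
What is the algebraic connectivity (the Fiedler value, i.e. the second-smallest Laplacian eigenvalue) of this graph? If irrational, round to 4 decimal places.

0.6265

Each diagonal entry of L is the vertex degree and each off-diagonal entry is -1 where an edge is present, 0 otherwise; in the order [0, 1, 2, 3, 4, 5, 6, 7, 8] the diagonal is [2, 1, 3, 4, 4, 5, 4, 3, 2]. The sorted Laplacian eigenvalues are [0, 0.6265, 1.2788, 2.2111, 3.1328, 3.8351, 4.8497, 5.6816, 6.3844]; the algebraic connectivity is the second entry, 0.6265. By the matrix-tree theorem the graph has (1/9) * product of the nonzero eigenvalues = 416 spanning trees.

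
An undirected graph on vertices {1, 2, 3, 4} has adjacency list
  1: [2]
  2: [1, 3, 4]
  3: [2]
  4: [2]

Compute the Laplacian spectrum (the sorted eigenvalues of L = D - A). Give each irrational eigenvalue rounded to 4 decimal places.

[0, 1, 1, 4]

With the vertex order [1, 2, 3, 4], the degrees are [1, 3, 1, 1], giving D = diag(1, 3, 1, 1) and L = D - A. The multiplicity of 0 as a Laplacian eigenvalue equals the number of connected components.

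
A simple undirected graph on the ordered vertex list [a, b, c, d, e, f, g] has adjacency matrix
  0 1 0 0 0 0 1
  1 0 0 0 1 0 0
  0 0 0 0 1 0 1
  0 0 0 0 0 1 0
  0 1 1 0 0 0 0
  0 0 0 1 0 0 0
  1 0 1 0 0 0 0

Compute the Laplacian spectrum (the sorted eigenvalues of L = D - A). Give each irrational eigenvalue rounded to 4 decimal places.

With the vertex order [a, b, c, d, e, f, g], the degrees are [2, 2, 2, 1, 2, 1, 2], giving D = diag(2, 2, 2, 1, 2, 1, 2) and L = D - A. Diagonalising L (or applying a numerical eigensolver to the 7x7 matrix) gives the spectrum above. The 2 zero eigenvalues correspond to the 2 connected components. The eigenvalues sum to 12, which equals trace(L) = 2|E|. The largest eigenvalue, 3.6180, is at most the vertex count 7.

[0, 0, 1.3820, 1.3820, 2, 3.6180, 3.6180]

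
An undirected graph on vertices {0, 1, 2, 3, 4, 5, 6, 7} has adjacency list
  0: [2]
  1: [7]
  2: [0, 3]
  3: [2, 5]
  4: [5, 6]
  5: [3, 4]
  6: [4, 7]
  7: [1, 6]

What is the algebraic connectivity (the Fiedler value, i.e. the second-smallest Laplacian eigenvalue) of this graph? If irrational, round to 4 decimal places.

With the vertex order [0, 1, 2, 3, 4, 5, 6, 7], the degrees are [1, 1, 2, 2, 2, 2, 2, 2], giving D = diag(1, 1, 2, 2, 2, 2, 2, 2) and L = D - A. The smallest Laplacian eigenvalue is always 0. The next one, lambda_2 = 0.1522, measures how hard the graph is to disconnect: larger values mean better connectivity. There is one zero in the spectrum, matching the 1 component. The largest eigenvalue, 3.8478, is at most the vertex count 8.

0.1522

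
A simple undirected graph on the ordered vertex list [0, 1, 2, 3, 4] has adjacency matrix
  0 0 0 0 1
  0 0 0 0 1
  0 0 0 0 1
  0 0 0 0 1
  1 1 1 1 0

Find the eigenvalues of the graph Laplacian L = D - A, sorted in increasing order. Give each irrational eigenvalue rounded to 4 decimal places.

[0, 1, 1, 1, 5]

With the vertex order [0, 1, 2, 3, 4], the degrees are [1, 1, 1, 1, 4], giving D = diag(1, 1, 1, 1, 4) and L = D - A. Diagonalising L (or applying a numerical eigensolver to the 5x5 matrix) gives the spectrum above. The largest eigenvalue, 5, is at most the vertex count 5. The eigenvalues sum to 8, which equals trace(L) = 2|E|.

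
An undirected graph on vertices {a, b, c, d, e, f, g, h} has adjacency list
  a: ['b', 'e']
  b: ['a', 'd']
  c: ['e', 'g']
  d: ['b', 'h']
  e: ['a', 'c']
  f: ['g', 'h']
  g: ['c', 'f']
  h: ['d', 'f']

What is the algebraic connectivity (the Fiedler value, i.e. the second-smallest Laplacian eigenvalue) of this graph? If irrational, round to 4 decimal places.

Each diagonal entry of L is the vertex degree and each off-diagonal entry is -1 where an edge is present, 0 otherwise; in the order [a, b, c, d, e, f, g, h] the diagonal is [2, 2, 2, 2, 2, 2, 2, 2]. The smallest Laplacian eigenvalue is always 0. The next one, lambda_2 = 0.5858, measures how hard the graph is to disconnect: larger values mean better connectivity. By the matrix-tree theorem the graph has (1/8) * product of the nonzero eigenvalues = 8 spanning trees.

0.5858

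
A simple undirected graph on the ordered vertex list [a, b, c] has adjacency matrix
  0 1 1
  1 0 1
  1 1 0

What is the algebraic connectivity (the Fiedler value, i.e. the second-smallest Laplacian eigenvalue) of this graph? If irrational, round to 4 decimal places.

3

With the vertex order [a, b, c], the degrees are [2, 2, 2], giving D = diag(2, 2, 2) and L = D - A. The smallest Laplacian eigenvalue is always 0. The next one, lambda_2 = 3, measures how hard the graph is to disconnect: larger values mean better connectivity. The eigenvalues sum to 6, which equals trace(L) = 2|E|.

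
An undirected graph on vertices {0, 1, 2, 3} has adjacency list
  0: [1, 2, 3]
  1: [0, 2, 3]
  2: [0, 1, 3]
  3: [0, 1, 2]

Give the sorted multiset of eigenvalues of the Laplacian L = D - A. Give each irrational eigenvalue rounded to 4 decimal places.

[0, 4, 4, 4]

Each diagonal entry of L is the vertex degree and each off-diagonal entry is -1 where an edge is present, 0 otherwise; in the order [0, 1, 2, 3] the diagonal is [3, 3, 3, 3]. L is symmetric positive semidefinite, so every eigenvalue is real and nonnegative. By the matrix-tree theorem the graph has (1/4) * product of the nonzero eigenvalues = 16 spanning trees.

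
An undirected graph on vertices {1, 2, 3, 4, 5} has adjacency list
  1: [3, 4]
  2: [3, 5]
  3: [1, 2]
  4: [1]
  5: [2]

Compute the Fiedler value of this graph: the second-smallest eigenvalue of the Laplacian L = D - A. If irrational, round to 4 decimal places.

With the vertex order [1, 2, 3, 4, 5], the degrees are [2, 2, 2, 1, 1], giving D = diag(2, 2, 2, 1, 1) and L = D - A. The smallest Laplacian eigenvalue is always 0. The next one, lambda_2 = 0.3820, measures how hard the graph is to disconnect: larger values mean better connectivity. The eigenvalues sum to 8, which equals trace(L) = 2|E|.

0.3820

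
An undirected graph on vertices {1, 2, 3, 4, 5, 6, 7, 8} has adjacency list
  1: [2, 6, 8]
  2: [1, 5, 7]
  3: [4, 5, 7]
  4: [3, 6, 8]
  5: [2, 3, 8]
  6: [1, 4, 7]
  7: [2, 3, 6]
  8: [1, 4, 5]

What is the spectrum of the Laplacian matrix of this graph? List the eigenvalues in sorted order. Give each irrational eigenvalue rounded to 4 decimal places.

[0, 2, 2, 2, 4, 4, 4, 6]

Each diagonal entry of L is the vertex degree and each off-diagonal entry is -1 where an edge is present, 0 otherwise; in the order [1, 2, 3, 4, 5, 6, 7, 8] the diagonal is [3, 3, 3, 3, 3, 3, 3, 3]. The multiplicity of 0 as a Laplacian eigenvalue equals the number of connected components. The single zero eigenvalue shows the graph is connected. There is one zero in the spectrum, matching the 1 component.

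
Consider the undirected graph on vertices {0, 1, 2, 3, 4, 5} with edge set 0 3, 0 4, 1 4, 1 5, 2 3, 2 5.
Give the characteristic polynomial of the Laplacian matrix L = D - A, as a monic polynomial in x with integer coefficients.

With the vertex order [0, 1, 2, 3, 4, 5], the degrees are [2, 2, 2, 2, 2, 2], giving D = diag(2, 2, 2, 2, 2, 2) and L = D - A. The eigenvalues of L are [0, 1, 1, 3, 3, 4]; the characteristic polynomial is the product of (x - lambda_i), which multiplies out to x^6 - 12x^5 + 54x^4 - 112x^3 + 105x^2 - 36x. The coefficient of x^5 equals -trace(L) = -12, matching the sum of degrees. The eigenvalues sum to 12, which equals trace(L) = 2|E|.

x^6 - 12x^5 + 54x^4 - 112x^3 + 105x^2 - 36x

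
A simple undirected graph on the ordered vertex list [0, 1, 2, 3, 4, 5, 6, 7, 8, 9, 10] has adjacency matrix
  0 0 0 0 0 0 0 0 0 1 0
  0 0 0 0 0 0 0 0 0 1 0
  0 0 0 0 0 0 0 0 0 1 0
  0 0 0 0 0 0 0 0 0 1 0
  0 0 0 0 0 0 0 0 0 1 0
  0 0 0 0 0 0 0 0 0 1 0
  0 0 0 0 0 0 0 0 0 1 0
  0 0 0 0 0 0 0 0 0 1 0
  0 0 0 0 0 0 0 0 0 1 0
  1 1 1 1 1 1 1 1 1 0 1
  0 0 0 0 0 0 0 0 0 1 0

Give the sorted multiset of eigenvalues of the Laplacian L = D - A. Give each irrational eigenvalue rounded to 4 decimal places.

Each diagonal entry of L is the vertex degree and each off-diagonal entry is -1 where an edge is present, 0 otherwise; in the order [0, 1, 2, 3, 4, 5, 6, 7, 8, 9, 10] the diagonal is [1, 1, 1, 1, 1, 1, 1, 1, 1, 10, 1]. The multiplicity of 0 as a Laplacian eigenvalue equals the number of connected components. The largest eigenvalue, 11, is at most the vertex count 11.

[0, 1, 1, 1, 1, 1, 1, 1, 1, 1, 11]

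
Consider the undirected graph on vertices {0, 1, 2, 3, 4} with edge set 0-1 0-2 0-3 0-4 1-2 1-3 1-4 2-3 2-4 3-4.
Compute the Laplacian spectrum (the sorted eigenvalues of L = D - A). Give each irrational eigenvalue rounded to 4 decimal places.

[0, 5, 5, 5, 5]

Reading degrees in the order [0, 1, 2, 3, 4] gives [4, 4, 4, 4, 4]; set D = diag(4, 4, 4, 4, 4) and form L = D - A. Diagonalising L (or applying a numerical eigensolver to the 5x5 matrix) gives the spectrum above. The single zero eigenvalue shows the graph is connected. There is one zero in the spectrum, matching the 1 component.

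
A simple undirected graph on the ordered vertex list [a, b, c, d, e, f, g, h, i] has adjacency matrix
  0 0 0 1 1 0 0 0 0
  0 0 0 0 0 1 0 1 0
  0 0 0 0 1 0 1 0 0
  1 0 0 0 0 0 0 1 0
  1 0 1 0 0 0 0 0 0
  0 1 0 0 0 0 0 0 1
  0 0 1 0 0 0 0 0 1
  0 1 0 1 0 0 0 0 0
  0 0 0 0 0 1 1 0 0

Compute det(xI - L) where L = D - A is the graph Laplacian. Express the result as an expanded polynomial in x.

x^9 - 18x^8 + 135x^7 - 546x^6 + 1287x^5 - 1782x^4 + 1386x^3 - 540x^2 + 81x

With the vertex order [a, b, c, d, e, f, g, h, i], the degrees are [2, 2, 2, 2, 2, 2, 2, 2, 2], giving D = diag(2, 2, 2, 2, 2, 2, 2, 2, 2) and L = D - A. Computing det(xI - L) by cofactor expansion (or equivalently via sum-over-permutations) gives x^9 - 18x^8 + 135x^7 - 546x^6 + 1287x^5 - 1782x^4 + 1386x^3 - 540x^2 + 81x. Since p(0) = det(-L) = 0, x divides p(x).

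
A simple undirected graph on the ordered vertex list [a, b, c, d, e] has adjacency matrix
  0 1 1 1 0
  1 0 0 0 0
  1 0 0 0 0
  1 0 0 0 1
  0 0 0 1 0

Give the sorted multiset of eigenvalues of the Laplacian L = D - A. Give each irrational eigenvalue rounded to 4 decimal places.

Reading degrees in the order [a, b, c, d, e] gives [3, 1, 1, 2, 1]; set D = diag(3, 1, 1, 2, 1) and form L = D - A. L is symmetric positive semidefinite, so every eigenvalue is real and nonnegative. The single zero eigenvalue shows the graph is connected. By the matrix-tree theorem the graph has (1/5) * product of the nonzero eigenvalues = 1 spanning tree.

[0, 0.5188, 1, 2.3111, 4.1701]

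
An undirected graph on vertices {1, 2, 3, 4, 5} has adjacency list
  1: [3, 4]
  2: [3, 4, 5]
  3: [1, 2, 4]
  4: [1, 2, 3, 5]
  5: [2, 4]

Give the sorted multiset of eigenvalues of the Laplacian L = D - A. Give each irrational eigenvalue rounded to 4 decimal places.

[0, 1.5858, 3, 4.4142, 5]

With the vertex order [1, 2, 3, 4, 5], the degrees are [2, 3, 3, 4, 2], giving D = diag(2, 3, 3, 4, 2) and L = D - A. Since every row of L sums to 0, the all-ones vector is in the kernel and 0 is an eigenvalue.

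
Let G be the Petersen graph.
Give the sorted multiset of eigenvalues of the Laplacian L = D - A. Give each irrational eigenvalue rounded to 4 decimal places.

[0, 2, 2, 2, 2, 2, 5, 5, 5, 5]

The graph has 10 vertices and degree multiset [3, 3, 3, 3, 3, 3, 3, 3, 3, 3]; D is the diagonal matrix of degrees and L = D - A. The multiplicity of 0 as a Laplacian eigenvalue equals the number of connected components. The single zero eigenvalue shows the graph is connected. The largest eigenvalue, 5, is at most the vertex count 10.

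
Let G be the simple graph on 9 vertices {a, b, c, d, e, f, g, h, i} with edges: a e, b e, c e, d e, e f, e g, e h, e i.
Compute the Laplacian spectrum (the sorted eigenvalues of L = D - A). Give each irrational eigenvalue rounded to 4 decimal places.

[0, 1, 1, 1, 1, 1, 1, 1, 9]

Reading degrees in the order [a, b, c, d, e, f, g, h, i] gives [1, 1, 1, 1, 8, 1, 1, 1, 1]; set D = diag(1, 1, 1, 1, 8, 1, 1, 1, 1) and form L = D - A. The multiplicity of 0 as a Laplacian eigenvalue equals the number of connected components.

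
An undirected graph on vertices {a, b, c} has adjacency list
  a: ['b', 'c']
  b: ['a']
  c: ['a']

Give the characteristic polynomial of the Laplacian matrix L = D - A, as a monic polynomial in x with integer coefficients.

x^3 - 4x^2 + 3x

Reading degrees in the order [a, b, c] gives [2, 1, 1]; set D = diag(2, 1, 1) and form L = D - A. Computing det(xI - L) by cofactor expansion (or equivalently via sum-over-permutations) gives x^3 - 4x^2 + 3x. The constant term is 0 because L is singular (the all-ones vector lies in its kernel). The largest eigenvalue, 3, is at most the vertex count 3.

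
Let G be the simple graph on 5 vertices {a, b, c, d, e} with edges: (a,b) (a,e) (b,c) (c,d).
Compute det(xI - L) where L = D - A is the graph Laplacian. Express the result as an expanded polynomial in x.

Each diagonal entry of L is the vertex degree and each off-diagonal entry is -1 where an edge is present, 0 otherwise; in the order [a, b, c, d, e] the diagonal is [2, 2, 2, 1, 1]. Computing det(xI - L) by cofactor expansion (or equivalently via sum-over-permutations) gives x^5 - 8x^4 + 21x^3 - 20x^2 + 5x. The constant term is 0 because L is singular (the all-ones vector lies in its kernel). The eigenvalues sum to 8, which equals trace(L) = 2|E|. By the matrix-tree theorem the graph has (1/5) * product of the nonzero eigenvalues = 1 spanning tree.

x^5 - 8x^4 + 21x^3 - 20x^2 + 5x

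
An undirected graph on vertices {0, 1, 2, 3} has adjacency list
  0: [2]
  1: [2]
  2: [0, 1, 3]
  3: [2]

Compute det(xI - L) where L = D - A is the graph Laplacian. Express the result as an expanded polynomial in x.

x^4 - 6x^3 + 9x^2 - 4x

Each diagonal entry of L is the vertex degree and each off-diagonal entry is -1 where an edge is present, 0 otherwise; in the order [0, 1, 2, 3] the diagonal is [1, 1, 3, 1]. L has integer entries, so p(x) = det(xI - L) has integer coefficients. Expanding the determinant yields x^4 - 6x^3 + 9x^2 - 4x. Since p(0) = det(-L) = 0, x divides p(x). There is one zero in the spectrum, matching the 1 component. By the matrix-tree theorem the graph has (1/4) * product of the nonzero eigenvalues = 1 spanning tree.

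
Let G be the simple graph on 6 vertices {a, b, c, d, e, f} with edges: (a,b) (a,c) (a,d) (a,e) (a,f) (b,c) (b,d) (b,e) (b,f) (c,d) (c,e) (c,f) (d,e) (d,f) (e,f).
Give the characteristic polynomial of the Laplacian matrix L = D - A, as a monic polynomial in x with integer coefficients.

x^6 - 30x^5 + 360x^4 - 2160x^3 + 6480x^2 - 7776x

Reading degrees in the order [a, b, c, d, e, f] gives [5, 5, 5, 5, 5, 5]; set D = diag(5, 5, 5, 5, 5, 5) and form L = D - A. The eigenvalues of L are [0, 6, 6, 6, 6, 6]; the characteristic polynomial is the product of (x - lambda_i), which multiplies out to x^6 - 30x^5 + 360x^4 - 2160x^3 + 6480x^2 - 7776x. Since p(0) = det(-L) = 0, x divides p(x). The largest eigenvalue, 6, is at most the vertex count 6.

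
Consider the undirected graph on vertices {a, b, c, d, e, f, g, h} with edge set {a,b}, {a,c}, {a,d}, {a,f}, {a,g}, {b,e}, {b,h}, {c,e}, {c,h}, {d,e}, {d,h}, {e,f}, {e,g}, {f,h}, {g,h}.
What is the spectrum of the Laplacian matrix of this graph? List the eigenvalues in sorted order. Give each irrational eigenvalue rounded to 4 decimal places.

[0, 3, 3, 3, 3, 5, 5, 8]

Each diagonal entry of L is the vertex degree and each off-diagonal entry is -1 where an edge is present, 0 otherwise; in the order [a, b, c, d, e, f, g, h] the diagonal is [5, 3, 3, 3, 5, 3, 3, 5]. L is symmetric positive semidefinite, so every eigenvalue is real and nonnegative. By the matrix-tree theorem the graph has (1/8) * product of the nonzero eigenvalues = 2025 spanning trees.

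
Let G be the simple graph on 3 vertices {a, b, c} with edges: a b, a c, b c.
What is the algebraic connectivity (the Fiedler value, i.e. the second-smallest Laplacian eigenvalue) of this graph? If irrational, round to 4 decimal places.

Reading degrees in the order [a, b, c] gives [2, 2, 2]; set D = diag(2, 2, 2) and form L = D - A. Computing the eigenvalues of L and sorting gives [0, 3, 3]. The Fiedler value lambda_2 = 3 is strictly positive, so the graph is connected. The largest eigenvalue, 3, is at most the vertex count 3. By the matrix-tree theorem the graph has (1/3) * product of the nonzero eigenvalues = 3 spanning trees.

3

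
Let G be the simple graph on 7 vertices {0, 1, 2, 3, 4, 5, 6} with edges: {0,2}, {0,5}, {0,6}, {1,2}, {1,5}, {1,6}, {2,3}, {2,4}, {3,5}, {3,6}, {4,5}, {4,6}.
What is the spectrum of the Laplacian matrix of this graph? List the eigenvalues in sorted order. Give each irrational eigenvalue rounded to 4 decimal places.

With the vertex order [0, 1, 2, 3, 4, 5, 6], the degrees are [3, 3, 4, 3, 3, 4, 4], giving D = diag(3, 3, 4, 3, 3, 4, 4) and L = D - A. The multiplicity of 0 as a Laplacian eigenvalue equals the number of connected components. The single zero eigenvalue shows the graph is connected. By the matrix-tree theorem the graph has (1/7) * product of the nonzero eigenvalues = 432 spanning trees.

[0, 3, 3, 3, 4, 4, 7]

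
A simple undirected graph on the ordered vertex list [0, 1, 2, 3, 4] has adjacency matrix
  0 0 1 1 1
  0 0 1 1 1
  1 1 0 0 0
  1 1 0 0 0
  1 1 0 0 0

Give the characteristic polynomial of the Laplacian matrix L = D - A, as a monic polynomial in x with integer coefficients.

x^5 - 12x^4 + 51x^3 - 92x^2 + 60x

With the vertex order [0, 1, 2, 3, 4], the degrees are [3, 3, 2, 2, 2], giving D = diag(3, 3, 2, 2, 2) and L = D - A. L has integer entries, so p(x) = det(xI - L) has integer coefficients. Expanding the determinant yields x^5 - 12x^4 + 51x^3 - 92x^2 + 60x. The coefficient of x^4 equals -trace(L) = -12, matching the sum of degrees. There is one zero in the spectrum, matching the 1 component.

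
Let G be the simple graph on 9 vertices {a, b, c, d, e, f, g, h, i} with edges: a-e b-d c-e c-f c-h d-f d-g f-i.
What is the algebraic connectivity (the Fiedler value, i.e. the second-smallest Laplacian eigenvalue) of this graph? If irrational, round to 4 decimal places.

Each diagonal entry of L is the vertex degree and each off-diagonal entry is -1 where an edge is present, 0 otherwise; in the order [a, b, c, d, e, f, g, h, i] the diagonal is [1, 1, 3, 3, 2, 3, 1, 1, 1]. The smallest Laplacian eigenvalue is always 0. The next one, lambda_2 = 0.2118, measures how hard the graph is to disconnect: larger values mean better connectivity. The largest eigenvalue, 4.8468, is at most the vertex count 9.

0.2118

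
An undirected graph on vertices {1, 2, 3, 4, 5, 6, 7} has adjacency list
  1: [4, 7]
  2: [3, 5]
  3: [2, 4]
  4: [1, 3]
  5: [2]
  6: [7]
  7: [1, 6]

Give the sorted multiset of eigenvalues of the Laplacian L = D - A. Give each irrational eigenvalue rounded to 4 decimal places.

[0, 0.1981, 0.7530, 1.5550, 2.4450, 3.2470, 3.8019]

Reading degrees in the order [1, 2, 3, 4, 5, 6, 7] gives [2, 2, 2, 2, 1, 1, 2]; set D = diag(2, 2, 2, 2, 1, 1, 2) and form L = D - A. The multiplicity of 0 as a Laplacian eigenvalue equals the number of connected components. The single zero eigenvalue shows the graph is connected. By the matrix-tree theorem the graph has (1/7) * product of the nonzero eigenvalues = 1 spanning tree.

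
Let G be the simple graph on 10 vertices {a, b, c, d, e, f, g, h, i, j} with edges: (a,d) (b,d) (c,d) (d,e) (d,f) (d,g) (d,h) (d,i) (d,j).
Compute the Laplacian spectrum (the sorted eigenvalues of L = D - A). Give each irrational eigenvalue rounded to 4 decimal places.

[0, 1, 1, 1, 1, 1, 1, 1, 1, 10]

Reading degrees in the order [a, b, c, d, e, f, g, h, i, j] gives [1, 1, 1, 9, 1, 1, 1, 1, 1, 1]; set D = diag(1, 1, 1, 9, 1, 1, 1, 1, 1, 1) and form L = D - A. Since every row of L sums to 0, the all-ones vector is in the kernel and 0 is an eigenvalue. There is one zero in the spectrum, matching the 1 component.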